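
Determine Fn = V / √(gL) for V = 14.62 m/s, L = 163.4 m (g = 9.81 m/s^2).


Formula: Fn = V / sqrt(g * L)
Step 1 — g * L = 9.81 * 163.4 = 1602.954
Step 2 — sqrt(g * L) = sqrt(1602.954) = 40.036908
Step 3 — Fn = 14.62 / 40.036908 ≈ 0.36516 (5 s.f.)

0.36516


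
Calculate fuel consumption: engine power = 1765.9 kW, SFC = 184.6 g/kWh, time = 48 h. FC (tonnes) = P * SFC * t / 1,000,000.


Formula: FC (tonnes) = P * SFC * t / 1,000,000
Step 1 — P * SFC * t = 1765.9 * 184.6 * 48 = 15647286.72 g
Step 2 — FC (tonnes) = 15647286.72 / 1,000,000 ≈ 15.647 tonnes (5 s.f.)

15.647 tonnes


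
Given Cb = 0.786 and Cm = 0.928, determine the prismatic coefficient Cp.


Formula: Cp = Cb / Cm
Substituting: Cp = 0.786 / 0.928
Result: Cp ≈ 0.84698 (5 s.f.)

0.84698


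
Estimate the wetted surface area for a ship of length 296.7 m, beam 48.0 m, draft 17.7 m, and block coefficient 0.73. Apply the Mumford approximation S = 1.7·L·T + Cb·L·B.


Formula: S = 1.7*L*T + V/T with V = Cb*L*B*T, i.e. S = L * (1.7*T + Cb*B)
Step 1 — 1.7*T = 1.7 * 17.7 = 30.09 m
Step 2 — Cb*B = 0.73 * 48.0 = 35.04 m
Step 3 — 1.7*T + Cb*B = 30.09 + 35.04 = 65.13 m
Step 4 — S = 296.7 * 65.13 ≈ 19324 m^2 (5 s.f.)

19324 m^2


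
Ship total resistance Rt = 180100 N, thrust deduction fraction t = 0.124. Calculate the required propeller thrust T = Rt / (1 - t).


Formula: T = Rt / (1 - t)
Step 1 — (1 - t) = 1 - 0.124 = 0.876
Step 2 — T = 180100 / 0.876 ≈ 205590 N (5 s.f.)

205590 N


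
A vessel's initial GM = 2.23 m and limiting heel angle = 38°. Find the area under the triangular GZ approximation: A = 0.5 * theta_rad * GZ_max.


Formula: GZ_max = GM * sin(theta); Area = 0.5 * theta_rad * GZ_max
Step 1 — GZ_max = 2.23 * sin(38°) = 2.23 * 0.615661 = 1.372924 m
Step 2 — theta_rad = 38 * pi/180 = 0.663225 rad
Step 3 — Area = 0.5 * 0.663225 * 1.372924 ≈ 0.45528 m·rad (5 s.f.)

0.45528 m·rad


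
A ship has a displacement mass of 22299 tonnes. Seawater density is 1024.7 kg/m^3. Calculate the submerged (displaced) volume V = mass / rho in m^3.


Formula: V = mass / rho
Step 1 — convert tonnes to kg: 22299 t * 1000 = 22299000 kg
Step 2 — V = 22299000 / 1024.7 ≈ 21761 m^3 (5 s.f.)

21761 m^3


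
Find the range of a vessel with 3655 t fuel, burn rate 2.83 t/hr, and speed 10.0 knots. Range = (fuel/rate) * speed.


Formula: endurance = fuel / rate; range = endurance * speed
Step 1 — endurance = 3655 / 2.83 = 1291.5194 hours
Step 2 — range = 1291.5194 * 10.0 ≈ 12915 nautical miles (5 s.f.)

12915 NM


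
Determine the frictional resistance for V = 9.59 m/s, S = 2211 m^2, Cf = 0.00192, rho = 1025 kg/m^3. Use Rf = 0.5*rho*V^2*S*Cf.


Formula: Rf = 0.5 * rho * V^2 * S * Cf
Step 1 — V^2 = 9.59^2 = 91.9681
Step 2 — 0.5 * rho * V^2 = 0.5 * 1025 * 91.9681 = 47133.65125
Step 3 — Rf = 47133.65125 * 2211 * 0.00192 ≈ 200090 N (5 s.f.)

200090 N


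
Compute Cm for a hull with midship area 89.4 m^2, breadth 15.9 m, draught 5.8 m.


Formula: Cm = Am / (B * T)
Step 1 — B * T = 15.9 * 5.8 = 92.22 m^2
Step 2 — Cm = 89.4 / 92.22 ≈ 0.96942 (5 s.f.)

0.96942


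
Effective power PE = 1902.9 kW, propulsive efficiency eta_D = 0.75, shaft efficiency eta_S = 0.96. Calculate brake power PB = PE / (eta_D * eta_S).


Formula: PB = PE / (eta_D * eta_S)
Step 1 — combined efficiency = eta_D * eta_S = 0.75 * 0.96 = 0.72
Step 2 — PB = 1902.9 / 0.72 ≈ 2642.9 kW (5 s.f.)

2642.9 kW


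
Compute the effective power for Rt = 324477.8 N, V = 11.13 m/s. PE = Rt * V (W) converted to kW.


Formula: PE = Rt * V / 1000 (kW)
Step 1 — PE (W) = 324477.8 * 11.13 = 3611437.914 W
Step 2 — PE (kW) = 3611437.914 / 1000 ≈ 3611.4 kW (5 s.f.)

3611.4 kW


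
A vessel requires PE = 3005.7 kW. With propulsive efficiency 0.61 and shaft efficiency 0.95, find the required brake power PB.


Formula: PB = PE / (eta_D * eta_S)
Step 1 — combined efficiency = eta_D * eta_S = 0.61 * 0.95 = 0.5795
Step 2 — PB = 3005.7 / 0.5795 ≈ 5186.7 kW (5 s.f.)

5186.7 kW


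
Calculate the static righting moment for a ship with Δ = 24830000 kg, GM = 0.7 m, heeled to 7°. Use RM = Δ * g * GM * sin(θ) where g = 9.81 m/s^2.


Formula: GZ = GM * sin(theta); RM = disp * g * GZ
Step 1 — GZ = 0.7 * sin(7°) = 0.7 * 0.121869 = 0.085308 m
Step 2 — RM = 24830000 * 9.81 * 0.085308 ≈ 20780000 N·m (5 s.f.)

20780000 N·m


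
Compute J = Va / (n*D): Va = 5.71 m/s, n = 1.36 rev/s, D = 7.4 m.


Formula: J = Va / (n * D)
Step 1 — n * D = 1.36 * 7.4 = 10.064
Step 2 — J = 5.71 / 10.064 ≈ 0.56737 (5 s.f.)

0.56737


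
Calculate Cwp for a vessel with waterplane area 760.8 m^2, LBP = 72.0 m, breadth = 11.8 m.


Formula: Cwp = Aw / (L * B)
Step 1 — L * B = 72.0 * 11.8 = 849.6 m^2
Step 2 — Cwp = 760.8 / 849.6 ≈ 0.89548 (5 s.f.)

0.89548


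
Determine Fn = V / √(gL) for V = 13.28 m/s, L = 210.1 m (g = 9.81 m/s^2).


Formula: Fn = V / sqrt(g * L)
Step 1 — g * L = 9.81 * 210.1 = 2061.081
Step 2 — sqrt(g * L) = sqrt(2061.081) = 45.39913
Step 3 — Fn = 13.28 / 45.39913 ≈ 0.29252 (5 s.f.)

0.29252


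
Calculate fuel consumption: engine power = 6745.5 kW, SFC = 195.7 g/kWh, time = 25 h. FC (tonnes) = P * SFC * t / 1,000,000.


Formula: FC (tonnes) = P * SFC * t / 1,000,000
Step 1 — P * SFC * t = 6745.5 * 195.7 * 25 = 33002358.75 g
Step 2 — FC (tonnes) = 33002358.75 / 1,000,000 ≈ 33.002 tonnes (5 s.f.)

33.002 tonnes


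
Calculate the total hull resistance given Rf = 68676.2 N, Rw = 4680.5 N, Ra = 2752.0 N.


Formula: Rt = Rf + Rw + Ra
Substituting: Rt = 68676.2 + 4680.5 + 2752.0
Result: Rt = 76108.7 N

76108.7 N


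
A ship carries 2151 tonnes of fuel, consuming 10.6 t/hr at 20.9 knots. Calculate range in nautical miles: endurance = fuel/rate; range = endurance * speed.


Formula: endurance = fuel / rate; range = endurance * speed
Step 1 — endurance = 2151 / 10.6 = 202.9245 hours
Step 2 — range = 202.9245 * 20.9 ≈ 4241.1 nautical miles (5 s.f.)

4241.1 NM


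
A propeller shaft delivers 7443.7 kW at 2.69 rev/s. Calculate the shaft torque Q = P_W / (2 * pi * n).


Formula: Q = P_W / (2 * pi * n)
Step 1 — P_W = 7443.7 kW * 1000 = 7443700.0 W
Step 2 — 2 * pi * n = 2 * pi * 2.69 = 16.901768
Step 3 — Q = 7443700.0 / 16.901768 ≈ 440410 N·m (5 s.f.)

440410 N·m


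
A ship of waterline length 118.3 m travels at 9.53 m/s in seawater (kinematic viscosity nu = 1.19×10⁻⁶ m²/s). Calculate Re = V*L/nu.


Formula: Re = V * L / nu
Step 1 — V * L = 9.53 * 118.3 = 1127.399 m^2/s
Step 2 — Re = 1127.399 / 1.19e-6 = 9.47e+08

9.47e+08


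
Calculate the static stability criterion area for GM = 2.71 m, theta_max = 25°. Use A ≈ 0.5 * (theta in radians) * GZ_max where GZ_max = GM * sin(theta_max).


Formula: GZ_max = GM * sin(theta); Area = 0.5 * theta_rad * GZ_max
Step 1 — GZ_max = 2.71 * sin(25°) = 2.71 * 0.422618 = 1.145295 m
Step 2 — theta_rad = 25 * pi/180 = 0.436332 rad
Step 3 — Area = 0.5 * 0.436332 * 1.145295 ≈ 0.24986 m·rad (5 s.f.)

0.24986 m·rad


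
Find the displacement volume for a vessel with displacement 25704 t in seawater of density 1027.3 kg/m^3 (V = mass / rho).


Formula: V = mass / rho
Step 1 — convert tonnes to kg: 25704 t * 1000 = 25704000 kg
Step 2 — V = 25704000 / 1027.3 ≈ 25021 m^3 (5 s.f.)

25021 m^3


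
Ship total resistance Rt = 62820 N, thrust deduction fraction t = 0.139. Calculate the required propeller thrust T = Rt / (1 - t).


Formula: T = Rt / (1 - t)
Step 1 — (1 - t) = 1 - 0.139 = 0.861
Step 2 — T = 62820 / 0.861 ≈ 72962 N (5 s.f.)

72962 N


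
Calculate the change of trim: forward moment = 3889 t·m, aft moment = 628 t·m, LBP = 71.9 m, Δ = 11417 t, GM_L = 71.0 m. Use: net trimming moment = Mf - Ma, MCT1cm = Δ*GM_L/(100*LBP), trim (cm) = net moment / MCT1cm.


Formula: net trimming moment = Mf - Ma; MCT1cm = Δ*GM_L/(100*LBP); trim = net moment / MCT1cm
Step 1 — net trimming moment = 3889 - 628 = 3261 t·m
Step 2 — MCT1cm = 11417 * 71.0 / (100 * 71.9) = 112.7409 t·m/cm
Step 3 — trim = 3261 / 112.7409 ≈ 28.925 cm (5 s.f.)

28.925 cm


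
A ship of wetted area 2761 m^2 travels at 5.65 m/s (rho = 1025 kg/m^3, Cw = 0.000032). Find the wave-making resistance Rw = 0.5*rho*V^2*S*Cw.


Formula: Rw = 0.5 * rho * V^2 * S * Cw
Step 1 — V^2 = 5.65^2 = 31.9225
Step 2 — 0.5 * rho * V^2 = 0.5 * 1025 * 31.9225 = 16360.28125
Step 3 — Rw = 16360.28125 * 2761 * 0.000032 ≈ 1445.5 N (5 s.f.)

1445.5 N


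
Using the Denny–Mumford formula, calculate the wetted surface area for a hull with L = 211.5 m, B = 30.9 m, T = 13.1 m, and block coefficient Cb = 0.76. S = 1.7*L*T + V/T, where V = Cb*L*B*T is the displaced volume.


Formula: S = 1.7*L*T + V/T with V = Cb*L*B*T, i.e. S = L * (1.7*T + Cb*B)
Step 1 — 1.7*T = 1.7 * 13.1 = 22.27 m
Step 2 — Cb*B = 0.76 * 30.9 = 23.484 m
Step 3 — 1.7*T + Cb*B = 22.27 + 23.484 = 45.754 m
Step 4 — S = 211.5 * 45.754 ≈ 9677.0 m^2 (5 s.f.)

9677.0 m^2


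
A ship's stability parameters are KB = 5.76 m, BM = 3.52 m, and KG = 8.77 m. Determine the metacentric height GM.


Formula: GM = KB + BM - KG
Step 1 — KM = KB + BM = 5.76 + 3.52 = 9.28 m
Step 2 — GM = KM - KG = 9.28 - 8.77 = 0.51 m

0.51 m


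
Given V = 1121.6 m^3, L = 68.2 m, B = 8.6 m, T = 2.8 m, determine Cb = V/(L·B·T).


Formula: Cb = V / (L * B * T)
Step 1 — L * B * T = 68.2 * 8.6 * 2.8 = 1642.256 m^3
Step 2 — Cb = 1121.6 / 1642.256 ≈ 0.68296 (5 s.f.)

0.68296


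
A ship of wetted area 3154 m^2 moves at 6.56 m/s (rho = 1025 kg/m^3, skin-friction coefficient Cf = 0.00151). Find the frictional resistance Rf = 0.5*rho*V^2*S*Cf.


Formula: Rf = 0.5 * rho * V^2 * S * Cf
Step 1 — V^2 = 6.56^2 = 43.0336
Step 2 — 0.5 * rho * V^2 = 0.5 * 1025 * 43.0336 = 22054.72
Step 3 — Rf = 22054.72 * 3154 * 0.00151 ≈ 105040 N (5 s.f.)

105040 N


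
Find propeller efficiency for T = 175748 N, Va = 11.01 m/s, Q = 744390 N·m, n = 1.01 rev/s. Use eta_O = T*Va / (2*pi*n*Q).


Formula: eta = T * Va / (2 * pi * n * Q)
Step 1 — numerator = T * Va = 175748 * 11.01 = 1934985.48
Step 2 — 2 * pi * n = 2 * pi * 1.01 = 6.346017
Step 3 — denominator = 6.346017 * 744390 = 4723911.59
Step 4 — eta = 1934985.48 / 4723911.59 ≈ 0.40962 (5 s.f.)

0.40962


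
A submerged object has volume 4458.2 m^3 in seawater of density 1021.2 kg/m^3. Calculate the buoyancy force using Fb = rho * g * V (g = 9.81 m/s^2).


Formula: Fb = rho * g * V
Substituting: Fb = 1021.2 * 9.81 * 4458.2
Intermediate: 1021.2 * 9.81 = 10017.972
Result: Fb = 10017.972 * 4458.2 ≈ 44662000 N (5 s.f.)

44662000 N


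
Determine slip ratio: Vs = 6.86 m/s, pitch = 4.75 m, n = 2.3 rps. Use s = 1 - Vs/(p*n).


Formula: s = 1 - Vs / (p * n)
Step 1 — p * n = 4.75 * 2.3 = 10.925
Step 2 — Vs / (p*n) = 6.86 / 10.925 = 0.627918 (6 d.p.)
Step 3 — s = 1 - 0.627918 = 0.372082

0.372082


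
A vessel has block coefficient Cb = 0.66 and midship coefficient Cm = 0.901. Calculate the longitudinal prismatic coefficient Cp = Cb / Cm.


Formula: Cp = Cb / Cm
Substituting: Cp = 0.66 / 0.901
Result: Cp ≈ 0.73252 (5 s.f.)

0.73252


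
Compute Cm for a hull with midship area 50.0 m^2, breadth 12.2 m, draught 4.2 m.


Formula: Cm = Am / (B * T)
Step 1 — B * T = 12.2 * 4.2 = 51.24 m^2
Step 2 — Cm = 50.0 / 51.24 ≈ 0.97580 (5 s.f.)

0.97580


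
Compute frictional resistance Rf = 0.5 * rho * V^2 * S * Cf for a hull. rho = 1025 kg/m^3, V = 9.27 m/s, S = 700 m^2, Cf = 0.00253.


Formula: Rf = 0.5 * rho * V^2 * S * Cf
Step 1 — V^2 = 9.27^2 = 85.9329
Step 2 — 0.5 * rho * V^2 = 0.5 * 1025 * 85.9329 = 44040.61125
Step 3 — Rf = 44040.61125 * 700 * 0.00253 ≈ 77996 N (5 s.f.)

77996 N


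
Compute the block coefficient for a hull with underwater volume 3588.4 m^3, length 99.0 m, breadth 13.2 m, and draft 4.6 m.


Formula: Cb = V / (L * B * T)
Step 1 — L * B * T = 99.0 * 13.2 * 4.6 = 6011.28 m^3
Step 2 — Cb = 3588.4 / 6011.28 ≈ 0.59694 (5 s.f.)

0.59694


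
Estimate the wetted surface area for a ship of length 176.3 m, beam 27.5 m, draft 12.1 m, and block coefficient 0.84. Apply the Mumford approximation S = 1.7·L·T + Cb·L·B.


Formula: S = 1.7*L*T + V/T with V = Cb*L*B*T, i.e. S = L * (1.7*T + Cb*B)
Step 1 — 1.7*T = 1.7 * 12.1 = 20.57 m
Step 2 — Cb*B = 0.84 * 27.5 = 23.1 m
Step 3 — 1.7*T + Cb*B = 20.57 + 23.1 = 43.67 m
Step 4 — S = 176.3 * 43.67 ≈ 7699.0 m^2 (5 s.f.)

7699.0 m^2


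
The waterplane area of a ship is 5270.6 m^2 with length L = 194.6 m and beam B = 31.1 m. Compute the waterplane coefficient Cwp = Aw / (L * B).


Formula: Cwp = Aw / (L * B)
Step 1 — L * B = 194.6 * 31.1 = 6052.06 m^2
Step 2 — Cwp = 5270.6 / 6052.06 ≈ 0.87088 (5 s.f.)

0.87088


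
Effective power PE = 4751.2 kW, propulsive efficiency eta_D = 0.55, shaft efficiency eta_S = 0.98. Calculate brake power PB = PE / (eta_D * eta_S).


Formula: PB = PE / (eta_D * eta_S)
Step 1 — combined efficiency = eta_D * eta_S = 0.55 * 0.98 = 0.539
Step 2 — PB = 4751.2 / 0.539 ≈ 8814.8 kW (5 s.f.)

8814.8 kW


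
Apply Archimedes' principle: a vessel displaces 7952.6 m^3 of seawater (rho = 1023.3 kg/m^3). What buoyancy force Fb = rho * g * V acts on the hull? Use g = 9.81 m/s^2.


Formula: Fb = rho * g * V
Substituting: Fb = 1023.3 * 9.81 * 7952.6
Intermediate: 1023.3 * 9.81 = 10038.573
Result: Fb = 10038.573 * 7952.6 ≈ 79833000 N (5 s.f.)

79833000 N


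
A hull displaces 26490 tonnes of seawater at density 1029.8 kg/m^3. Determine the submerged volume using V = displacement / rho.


Formula: V = mass / rho
Step 1 — convert tonnes to kg: 26490 t * 1000 = 26490000 kg
Step 2 — V = 26490000 / 1029.8 ≈ 25723 m^3 (5 s.f.)

25723 m^3


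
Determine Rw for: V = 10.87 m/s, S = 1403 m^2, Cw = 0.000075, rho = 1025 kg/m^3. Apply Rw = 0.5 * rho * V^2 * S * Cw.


Formula: Rw = 0.5 * rho * V^2 * S * Cw
Step 1 — V^2 = 10.87^2 = 118.1569
Step 2 — 0.5 * rho * V^2 = 0.5 * 1025 * 118.1569 = 60555.41125
Step 3 — Rw = 60555.41125 * 1403 * 0.000075 ≈ 6371.9 N (5 s.f.)

6371.9 N


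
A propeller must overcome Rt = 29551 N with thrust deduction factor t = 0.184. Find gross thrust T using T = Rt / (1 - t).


Formula: T = Rt / (1 - t)
Step 1 — (1 - t) = 1 - 0.184 = 0.816
Step 2 — T = 29551 / 0.816 ≈ 36214 N (5 s.f.)

36214 N


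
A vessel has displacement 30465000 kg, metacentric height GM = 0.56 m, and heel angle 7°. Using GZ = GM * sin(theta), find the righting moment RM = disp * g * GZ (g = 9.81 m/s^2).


Formula: GZ = GM * sin(theta); RM = disp * g * GZ
Step 1 — GZ = 0.56 * sin(7°) = 0.56 * 0.121869 = 0.068247 m
Step 2 — RM = 30465000 * 9.81 * 0.068247 ≈ 20396000 N·m (5 s.f.)

20396000 N·m


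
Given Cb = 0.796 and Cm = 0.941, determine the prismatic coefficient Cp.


Formula: Cp = Cb / Cm
Substituting: Cp = 0.796 / 0.941
Result: Cp ≈ 0.84591 (5 s.f.)

0.84591


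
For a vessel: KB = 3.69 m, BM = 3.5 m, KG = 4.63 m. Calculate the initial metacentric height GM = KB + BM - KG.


Formula: GM = KB + BM - KG
Step 1 — KM = KB + BM = 3.69 + 3.5 = 7.19 m
Step 2 — GM = KM - KG = 7.19 - 4.63 = 2.56 m

2.56 m


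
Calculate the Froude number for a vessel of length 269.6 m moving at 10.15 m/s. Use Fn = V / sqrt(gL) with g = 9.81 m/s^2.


Formula: Fn = V / sqrt(g * L)
Step 1 — g * L = 9.81 * 269.6 = 2644.776
Step 2 — sqrt(g * L) = sqrt(2644.776) = 51.427386
Step 3 — Fn = 10.15 / 51.427386 ≈ 0.19737 (5 s.f.)

0.19737


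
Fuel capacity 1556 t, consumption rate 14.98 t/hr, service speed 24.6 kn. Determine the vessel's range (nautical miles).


Formula: endurance = fuel / rate; range = endurance * speed
Step 1 — endurance = 1556 / 14.98 = 103.8718 hours
Step 2 — range = 103.8718 * 24.6 ≈ 2555.2 nautical miles (5 s.f.)

2555.2 NM


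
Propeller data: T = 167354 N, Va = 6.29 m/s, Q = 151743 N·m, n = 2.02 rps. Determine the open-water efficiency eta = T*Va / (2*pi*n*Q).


Formula: eta = T * Va / (2 * pi * n * Q)
Step 1 — numerator = T * Va = 167354 * 6.29 = 1052656.66
Step 2 — 2 * pi * n = 2 * pi * 2.02 = 12.692034
Step 3 — denominator = 12.692034 * 151743 = 1925927.32
Step 4 — eta = 1052656.66 / 1925927.32 ≈ 0.54657 (5 s.f.)

0.54657


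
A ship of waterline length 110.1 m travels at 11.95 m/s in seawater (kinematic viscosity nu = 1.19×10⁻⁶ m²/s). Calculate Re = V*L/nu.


Formula: Re = V * L / nu
Step 1 — V * L = 11.95 * 110.1 = 1315.695 m^2/s
Step 2 — Re = 1315.695 / 1.19e-6 = 1.11e+09

1.11e+09


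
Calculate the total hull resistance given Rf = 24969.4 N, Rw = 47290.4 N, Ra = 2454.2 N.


Formula: Rt = Rf + Rw + Ra
Substituting: Rt = 24969.4 + 47290.4 + 2454.2
Result: Rt = 74714.0 N

74714.0 N


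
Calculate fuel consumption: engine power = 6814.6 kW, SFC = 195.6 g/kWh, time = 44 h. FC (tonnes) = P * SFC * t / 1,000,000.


Formula: FC (tonnes) = P * SFC * t / 1,000,000
Step 1 — P * SFC * t = 6814.6 * 195.6 * 44 = 58649173.44 g
Step 2 — FC (tonnes) = 58649173.44 / 1,000,000 ≈ 58.649 tonnes (5 s.f.)

58.649 tonnes


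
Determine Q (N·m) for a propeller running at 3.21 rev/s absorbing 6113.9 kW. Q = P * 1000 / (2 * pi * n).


Formula: Q = P_W / (2 * pi * n)
Step 1 — P_W = 6113.9 kW * 1000 = 6113900.0 W
Step 2 — 2 * pi * n = 2 * pi * 3.21 = 20.169025
Step 3 — Q = 6113900.0 / 20.169025 ≈ 303130 N·m (5 s.f.)

303130 N·m


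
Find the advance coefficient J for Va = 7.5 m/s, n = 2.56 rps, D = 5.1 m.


Formula: J = Va / (n * D)
Step 1 — n * D = 2.56 * 5.1 = 13.056
Step 2 — J = 7.5 / 13.056 ≈ 0.57445 (5 s.f.)

0.57445


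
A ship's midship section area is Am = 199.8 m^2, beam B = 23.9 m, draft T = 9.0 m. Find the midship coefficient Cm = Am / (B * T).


Formula: Cm = Am / (B * T)
Step 1 — B * T = 23.9 * 9.0 = 215.1 m^2
Step 2 — Cm = 199.8 / 215.1 ≈ 0.92887 (5 s.f.)

0.92887


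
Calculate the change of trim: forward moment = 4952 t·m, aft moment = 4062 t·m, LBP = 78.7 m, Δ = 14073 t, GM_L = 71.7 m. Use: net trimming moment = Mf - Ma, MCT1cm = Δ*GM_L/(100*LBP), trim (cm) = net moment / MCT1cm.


Formula: net trimming moment = Mf - Ma; MCT1cm = Δ*GM_L/(100*LBP); trim = net moment / MCT1cm
Step 1 — net trimming moment = 4952 - 4062 = 890 t·m
Step 2 — MCT1cm = 14073 * 71.7 / (100 * 78.7) = 128.2127 t·m/cm
Step 3 — trim = 890 / 128.2127 ≈ 6.9416 cm (5 s.f.)

6.9416 cm


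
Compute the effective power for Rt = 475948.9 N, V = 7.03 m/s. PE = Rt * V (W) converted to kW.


Formula: PE = Rt * V / 1000 (kW)
Step 1 — PE (W) = 475948.9 * 7.03 = 3345920.767 W
Step 2 — PE (kW) = 3345920.767 / 1000 ≈ 3345.9 kW (5 s.f.)

3345.9 kW


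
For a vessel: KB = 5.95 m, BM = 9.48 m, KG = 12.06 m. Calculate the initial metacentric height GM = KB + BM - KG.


Formula: GM = KB + BM - KG
Step 1 — KM = KB + BM = 5.95 + 9.48 = 15.43 m
Step 2 — GM = KM - KG = 15.43 - 12.06 = 3.37 m

3.37 m


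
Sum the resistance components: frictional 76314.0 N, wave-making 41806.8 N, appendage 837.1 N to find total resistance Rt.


Formula: Rt = Rf + Rw + Ra
Substituting: Rt = 76314.0 + 41806.8 + 837.1
Result: Rt = 118957.9 N

118957.9 N


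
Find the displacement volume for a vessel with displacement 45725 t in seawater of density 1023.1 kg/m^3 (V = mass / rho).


Formula: V = mass / rho
Step 1 — convert tonnes to kg: 45725 t * 1000 = 45725000 kg
Step 2 — V = 45725000 / 1023.1 ≈ 44693 m^3 (5 s.f.)

44693 m^3


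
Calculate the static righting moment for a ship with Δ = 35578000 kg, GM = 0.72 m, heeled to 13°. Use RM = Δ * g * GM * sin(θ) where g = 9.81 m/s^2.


Formula: GZ = GM * sin(theta); RM = disp * g * GZ
Step 1 — GZ = 0.72 * sin(13°) = 0.72 * 0.224951 = 0.161965 m
Step 2 — RM = 35578000 * 9.81 * 0.161965 ≈ 56529000 N·m (5 s.f.)

56529000 N·m


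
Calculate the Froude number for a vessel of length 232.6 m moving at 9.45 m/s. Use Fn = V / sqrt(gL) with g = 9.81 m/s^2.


Formula: Fn = V / sqrt(g * L)
Step 1 — g * L = 9.81 * 232.6 = 2281.806
Step 2 — sqrt(g * L) = sqrt(2281.806) = 47.768253
Step 3 — Fn = 9.45 / 47.768253 ≈ 0.19783 (5 s.f.)

0.19783


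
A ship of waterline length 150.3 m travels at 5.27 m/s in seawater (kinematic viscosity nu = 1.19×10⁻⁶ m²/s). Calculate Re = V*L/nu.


Formula: Re = V * L / nu
Step 1 — V * L = 5.27 * 150.3 = 792.081 m^2/s
Step 2 — Re = 792.081 / 1.19e-6 = 6.66e+08

6.66e+08


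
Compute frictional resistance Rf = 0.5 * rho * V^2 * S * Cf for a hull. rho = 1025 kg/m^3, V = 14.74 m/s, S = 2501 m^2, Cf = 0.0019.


Formula: Rf = 0.5 * rho * V^2 * S * Cf
Step 1 — V^2 = 14.74^2 = 217.2676
Step 2 — 0.5 * rho * V^2 = 0.5 * 1025 * 217.2676 = 111349.645
Step 3 — Rf = 111349.645 * 2501 * 0.0019 ≈ 529120 N (5 s.f.)

529120 N


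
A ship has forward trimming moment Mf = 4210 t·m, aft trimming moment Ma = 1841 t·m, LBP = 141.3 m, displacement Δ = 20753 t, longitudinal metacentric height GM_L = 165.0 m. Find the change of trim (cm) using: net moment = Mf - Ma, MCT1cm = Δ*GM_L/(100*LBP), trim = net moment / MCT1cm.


Formula: net trimming moment = Mf - Ma; MCT1cm = Δ*GM_L/(100*LBP); trim = net moment / MCT1cm
Step 1 — net trimming moment = 4210 - 1841 = 2369 t·m
Step 2 — MCT1cm = 20753 * 165.0 / (100 * 141.3) = 242.3386 t·m/cm
Step 3 — trim = 2369 / 242.3386 ≈ 9.7756 cm (5 s.f.)

9.7756 cm


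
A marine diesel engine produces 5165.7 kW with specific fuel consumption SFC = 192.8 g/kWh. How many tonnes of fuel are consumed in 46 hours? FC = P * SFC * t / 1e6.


Formula: FC (tonnes) = P * SFC * t / 1,000,000
Step 1 — P * SFC * t = 5165.7 * 192.8 * 46 = 45813560.16 g
Step 2 — FC (tonnes) = 45813560.16 / 1,000,000 ≈ 45.814 tonnes (5 s.f.)

45.814 tonnes


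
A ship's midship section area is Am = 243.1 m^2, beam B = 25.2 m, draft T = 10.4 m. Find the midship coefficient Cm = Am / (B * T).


Formula: Cm = Am / (B * T)
Step 1 — B * T = 25.2 * 10.4 = 262.08 m^2
Step 2 — Cm = 243.1 / 262.08 ≈ 0.92758 (5 s.f.)

0.92758


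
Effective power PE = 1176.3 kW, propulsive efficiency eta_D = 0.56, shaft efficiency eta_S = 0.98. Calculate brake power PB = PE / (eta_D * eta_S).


Formula: PB = PE / (eta_D * eta_S)
Step 1 — combined efficiency = eta_D * eta_S = 0.56 * 0.98 = 0.5488
Step 2 — PB = 1176.3 / 0.5488 ≈ 2143.4 kW (5 s.f.)

2143.4 kW


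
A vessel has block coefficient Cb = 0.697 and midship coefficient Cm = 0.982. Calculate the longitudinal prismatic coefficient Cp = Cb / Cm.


Formula: Cp = Cb / Cm
Substituting: Cp = 0.697 / 0.982
Result: Cp ≈ 0.70978 (5 s.f.)

0.70978


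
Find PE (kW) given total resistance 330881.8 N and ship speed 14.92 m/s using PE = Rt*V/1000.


Formula: PE = Rt * V / 1000 (kW)
Step 1 — PE (W) = 330881.8 * 14.92 = 4936756.456 W
Step 2 — PE (kW) = 4936756.456 / 1000 ≈ 4936.8 kW (5 s.f.)

4936.8 kW


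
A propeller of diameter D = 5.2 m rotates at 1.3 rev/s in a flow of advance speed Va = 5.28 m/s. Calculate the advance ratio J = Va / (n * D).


Formula: J = Va / (n * D)
Step 1 — n * D = 1.3 * 5.2 = 6.76
Step 2 — J = 5.28 / 6.76 ≈ 0.78107 (5 s.f.)

0.78107


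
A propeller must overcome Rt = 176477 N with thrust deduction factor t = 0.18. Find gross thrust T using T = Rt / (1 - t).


Formula: T = Rt / (1 - t)
Step 1 — (1 - t) = 1 - 0.18 = 0.82
Step 2 — T = 176477 / 0.82 ≈ 215220 N (5 s.f.)

215220 N


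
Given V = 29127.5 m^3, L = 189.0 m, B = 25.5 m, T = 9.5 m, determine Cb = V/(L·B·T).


Formula: Cb = V / (L * B * T)
Step 1 — L * B * T = 189.0 * 25.5 * 9.5 = 45785.25 m^3
Step 2 — Cb = 29127.5 / 45785.25 ≈ 0.63618 (5 s.f.)

0.63618


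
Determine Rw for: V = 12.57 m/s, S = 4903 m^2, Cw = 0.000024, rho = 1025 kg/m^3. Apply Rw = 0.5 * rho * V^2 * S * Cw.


Formula: Rw = 0.5 * rho * V^2 * S * Cw
Step 1 — V^2 = 12.57^2 = 158.0049
Step 2 — 0.5 * rho * V^2 = 0.5 * 1025 * 158.0049 = 80977.51125
Step 3 — Rw = 80977.51125 * 4903 * 0.000024 ≈ 9528.8 N (5 s.f.)

9528.8 N


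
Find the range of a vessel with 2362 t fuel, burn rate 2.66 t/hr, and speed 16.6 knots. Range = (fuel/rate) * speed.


Formula: endurance = fuel / rate; range = endurance * speed
Step 1 — endurance = 2362 / 2.66 = 887.9699 hours
Step 2 — range = 887.9699 * 16.6 ≈ 14740 nautical miles (5 s.f.)

14740 NM


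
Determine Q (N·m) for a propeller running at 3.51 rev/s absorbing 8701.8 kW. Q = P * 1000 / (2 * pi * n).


Formula: Q = P_W / (2 * pi * n)
Step 1 — P_W = 8701.8 kW * 1000 = 8701800.0 W
Step 2 — 2 * pi * n = 2 * pi * 3.51 = 22.05398
Step 3 — Q = 8701800.0 / 22.05398 ≈ 394570 N·m (5 s.f.)

394570 N·m


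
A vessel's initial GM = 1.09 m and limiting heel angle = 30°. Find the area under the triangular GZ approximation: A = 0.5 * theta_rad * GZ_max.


Formula: GZ_max = GM * sin(theta); Area = 0.5 * theta_rad * GZ_max
Step 1 — GZ_max = 1.09 * sin(30°) = 1.09 * 0.5 = 0.545 m
Step 2 — theta_rad = 30 * pi/180 = 0.523599 rad
Step 3 — Area = 0.5 * 0.523599 * 0.545 ≈ 0.14268 m·rad (5 s.f.)

0.14268 m·rad


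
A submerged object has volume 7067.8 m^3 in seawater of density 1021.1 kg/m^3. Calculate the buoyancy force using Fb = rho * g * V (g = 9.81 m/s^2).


Formula: Fb = rho * g * V
Substituting: Fb = 1021.1 * 9.81 * 7067.8
Intermediate: 1021.1 * 9.81 = 10016.991
Result: Fb = 10016.991 * 7067.8 ≈ 70798000 N (5 s.f.)

70798000 N


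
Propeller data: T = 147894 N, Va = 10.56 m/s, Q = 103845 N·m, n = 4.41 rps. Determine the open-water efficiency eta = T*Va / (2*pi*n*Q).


Formula: eta = T * Va / (2 * pi * n * Q)
Step 1 — numerator = T * Va = 147894 * 10.56 = 1561760.64
Step 2 — 2 * pi * n = 2 * pi * 4.41 = 27.708847
Step 3 — denominator = 27.708847 * 103845 = 2877425.22
Step 4 — eta = 1561760.64 / 2877425.22 ≈ 0.54276 (5 s.f.)

0.54276


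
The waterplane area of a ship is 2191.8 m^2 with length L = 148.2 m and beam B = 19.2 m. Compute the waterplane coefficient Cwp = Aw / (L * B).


Formula: Cwp = Aw / (L * B)
Step 1 — L * B = 148.2 * 19.2 = 2845.44 m^2
Step 2 — Cwp = 2191.8 / 2845.44 ≈ 0.77029 (5 s.f.)

0.77029


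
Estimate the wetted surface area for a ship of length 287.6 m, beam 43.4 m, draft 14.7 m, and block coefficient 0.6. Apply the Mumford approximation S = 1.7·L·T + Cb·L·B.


Formula: S = 1.7*L*T + V/T with V = Cb*L*B*T, i.e. S = L * (1.7*T + Cb*B)
Step 1 — 1.7*T = 1.7 * 14.7 = 24.99 m
Step 2 — Cb*B = 0.6 * 43.4 = 26.04 m
Step 3 — 1.7*T + Cb*B = 24.99 + 26.04 = 51.03 m
Step 4 — S = 287.6 * 51.03 ≈ 14676 m^2 (5 s.f.)

14676 m^2


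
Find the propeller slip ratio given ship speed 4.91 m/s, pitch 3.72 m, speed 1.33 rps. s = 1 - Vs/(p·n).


Formula: s = 1 - Vs / (p * n)
Step 1 — p * n = 3.72 * 1.33 = 4.9476
Step 2 — Vs / (p*n) = 4.91 / 4.9476 = 0.9924 (6 d.p.)
Step 3 — s = 1 - 0.9924 = 0.0076

0.0076


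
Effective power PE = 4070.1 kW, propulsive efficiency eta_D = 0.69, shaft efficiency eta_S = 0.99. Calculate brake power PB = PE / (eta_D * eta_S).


Formula: PB = PE / (eta_D * eta_S)
Step 1 — combined efficiency = eta_D * eta_S = 0.69 * 0.99 = 0.6831
Step 2 — PB = 4070.1 / 0.6831 ≈ 5958.3 kW (5 s.f.)

5958.3 kW


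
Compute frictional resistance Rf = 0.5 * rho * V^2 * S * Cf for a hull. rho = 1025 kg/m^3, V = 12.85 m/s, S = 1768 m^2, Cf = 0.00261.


Formula: Rf = 0.5 * rho * V^2 * S * Cf
Step 1 — V^2 = 12.85^2 = 165.1225
Step 2 — 0.5 * rho * V^2 = 0.5 * 1025 * 165.1225 = 84625.28125
Step 3 — Rf = 84625.28125 * 1768 * 0.00261 ≈ 390500 N (5 s.f.)

390500 N


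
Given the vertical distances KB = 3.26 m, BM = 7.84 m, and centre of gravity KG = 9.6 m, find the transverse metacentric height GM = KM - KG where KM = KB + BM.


Formula: GM = KB + BM - KG
Step 1 — KM = KB + BM = 3.26 + 7.84 = 11.1 m
Step 2 — GM = KM - KG = 11.1 - 9.6 = 1.5 m

1.5 m


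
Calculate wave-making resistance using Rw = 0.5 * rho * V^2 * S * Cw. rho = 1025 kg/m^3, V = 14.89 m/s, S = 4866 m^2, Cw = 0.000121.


Formula: Rw = 0.5 * rho * V^2 * S * Cw
Step 1 — V^2 = 14.89^2 = 221.7121
Step 2 — 0.5 * rho * V^2 = 0.5 * 1025 * 221.7121 = 113627.45125
Step 3 — Rw = 113627.45125 * 4866 * 0.000121 ≈ 66902 N (5 s.f.)

66902 N


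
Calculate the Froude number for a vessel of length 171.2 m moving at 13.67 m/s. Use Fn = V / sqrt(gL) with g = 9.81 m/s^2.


Formula: Fn = V / sqrt(g * L)
Step 1 — g * L = 9.81 * 171.2 = 1679.472
Step 2 — sqrt(g * L) = sqrt(1679.472) = 40.981362
Step 3 — Fn = 13.67 / 40.981362 ≈ 0.33357 (5 s.f.)

0.33357


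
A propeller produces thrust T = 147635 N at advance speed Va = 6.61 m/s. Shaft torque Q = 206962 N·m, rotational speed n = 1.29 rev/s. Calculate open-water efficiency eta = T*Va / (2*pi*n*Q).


Formula: eta = T * Va / (2 * pi * n * Q)
Step 1 — numerator = T * Va = 147635 * 6.61 = 975867.35
Step 2 — 2 * pi * n = 2 * pi * 1.29 = 8.105309
Step 3 — denominator = 8.105309 * 206962 = 1677490.96
Step 4 — eta = 975867.35 / 1677490.96 ≈ 0.58174 (5 s.f.)

0.58174


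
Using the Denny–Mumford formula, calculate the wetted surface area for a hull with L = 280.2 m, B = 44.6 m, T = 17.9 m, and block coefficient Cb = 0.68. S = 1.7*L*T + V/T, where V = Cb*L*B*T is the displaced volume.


Formula: S = 1.7*L*T + V/T with V = Cb*L*B*T, i.e. S = L * (1.7*T + Cb*B)
Step 1 — 1.7*T = 1.7 * 17.9 = 30.43 m
Step 2 — Cb*B = 0.68 * 44.6 = 30.328 m
Step 3 — 1.7*T + Cb*B = 30.43 + 30.328 = 60.758 m
Step 4 — S = 280.2 * 60.758 ≈ 17024 m^2 (5 s.f.)

17024 m^2


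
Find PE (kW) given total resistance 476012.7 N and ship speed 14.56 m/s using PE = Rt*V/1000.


Formula: PE = Rt * V / 1000 (kW)
Step 1 — PE (W) = 476012.7 * 14.56 = 6930744.912 W
Step 2 — PE (kW) = 6930744.912 / 1000 ≈ 6930.7 kW (5 s.f.)

6930.7 kW


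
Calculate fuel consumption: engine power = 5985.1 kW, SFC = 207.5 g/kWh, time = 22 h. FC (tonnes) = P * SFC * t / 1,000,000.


Formula: FC (tonnes) = P * SFC * t / 1,000,000
Step 1 — P * SFC * t = 5985.1 * 207.5 * 22 = 27321981.5 g
Step 2 — FC (tonnes) = 27321981.5 / 1,000,000 ≈ 27.322 tonnes (5 s.f.)

27.322 tonnes


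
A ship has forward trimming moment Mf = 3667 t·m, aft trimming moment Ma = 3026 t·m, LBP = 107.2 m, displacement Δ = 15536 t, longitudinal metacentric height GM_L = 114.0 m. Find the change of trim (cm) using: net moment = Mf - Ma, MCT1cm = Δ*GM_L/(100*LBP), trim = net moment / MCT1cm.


Formula: net trimming moment = Mf - Ma; MCT1cm = Δ*GM_L/(100*LBP); trim = net moment / MCT1cm
Step 1 — net trimming moment = 3667 - 3026 = 641 t·m
Step 2 — MCT1cm = 15536 * 114.0 / (100 * 107.2) = 165.2149 t·m/cm
Step 3 — trim = 641 / 165.2149 ≈ 3.8798 cm (5 s.f.)

3.8798 cm


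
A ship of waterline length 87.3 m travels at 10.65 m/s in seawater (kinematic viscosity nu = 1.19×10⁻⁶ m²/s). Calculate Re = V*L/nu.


Formula: Re = V * L / nu
Step 1 — V * L = 10.65 * 87.3 = 929.745 m^2/s
Step 2 — Re = 929.745 / 1.19e-6 = 7.81e+08

7.81e+08


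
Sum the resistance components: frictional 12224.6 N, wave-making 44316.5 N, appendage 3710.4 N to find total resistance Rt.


Formula: Rt = Rf + Rw + Ra
Substituting: Rt = 12224.6 + 44316.5 + 3710.4
Result: Rt = 60251.5 N

60251.5 N


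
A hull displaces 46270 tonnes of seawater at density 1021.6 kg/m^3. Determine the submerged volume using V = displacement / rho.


Formula: V = mass / rho
Step 1 — convert tonnes to kg: 46270 t * 1000 = 46270000 kg
Step 2 — V = 46270000 / 1021.6 ≈ 45292 m^3 (5 s.f.)

45292 m^3


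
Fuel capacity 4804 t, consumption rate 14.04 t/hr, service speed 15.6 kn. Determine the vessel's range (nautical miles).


Formula: endurance = fuel / rate; range = endurance * speed
Step 1 — endurance = 4804 / 14.04 = 342.1652 hours
Step 2 — range = 342.1652 * 15.6 ≈ 5337.8 nautical miles (5 s.f.)

5337.8 NM


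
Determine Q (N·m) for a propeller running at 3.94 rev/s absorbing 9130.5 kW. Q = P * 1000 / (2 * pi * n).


Formula: Q = P_W / (2 * pi * n)
Step 1 — P_W = 9130.5 kW * 1000 = 9130500.0 W
Step 2 — 2 * pi * n = 2 * pi * 3.94 = 24.75575
Step 3 — Q = 9130500.0 / 24.75575 ≈ 368820 N·m (5 s.f.)

368820 N·m


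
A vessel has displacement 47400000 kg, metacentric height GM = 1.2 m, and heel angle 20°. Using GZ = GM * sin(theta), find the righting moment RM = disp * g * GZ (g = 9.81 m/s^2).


Formula: GZ = GM * sin(theta); RM = disp * g * GZ
Step 1 — GZ = 1.2 * sin(20°) = 1.2 * 0.34202 = 0.410424 m
Step 2 — RM = 47400000 * 9.81 * 0.410424 ≈ 190840000 N·m (5 s.f.)

190840000 N·m


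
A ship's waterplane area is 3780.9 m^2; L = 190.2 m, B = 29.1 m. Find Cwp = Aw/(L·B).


Formula: Cwp = Aw / (L * B)
Step 1 — L * B = 190.2 * 29.1 = 5534.82 m^2
Step 2 — Cwp = 3780.9 / 5534.82 ≈ 0.68311 (5 s.f.)

0.68311


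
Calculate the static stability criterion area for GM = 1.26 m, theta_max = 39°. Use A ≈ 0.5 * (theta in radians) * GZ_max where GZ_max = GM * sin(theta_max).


Formula: GZ_max = GM * sin(theta); Area = 0.5 * theta_rad * GZ_max
Step 1 — GZ_max = 1.26 * sin(39°) = 1.26 * 0.62932 = 0.792943 m
Step 2 — theta_rad = 39 * pi/180 = 0.680678 rad
Step 3 — Area = 0.5 * 0.680678 * 0.792943 ≈ 0.26987 m·rad (5 s.f.)

0.26987 m·rad


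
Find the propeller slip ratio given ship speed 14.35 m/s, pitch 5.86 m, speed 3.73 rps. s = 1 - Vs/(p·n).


Formula: s = 1 - Vs / (p * n)
Step 1 — p * n = 5.86 * 3.73 = 21.8578
Step 2 — Vs / (p*n) = 14.35 / 21.8578 = 0.656516 (6 d.p.)
Step 3 — s = 1 - 0.656516 = 0.343484

0.343484


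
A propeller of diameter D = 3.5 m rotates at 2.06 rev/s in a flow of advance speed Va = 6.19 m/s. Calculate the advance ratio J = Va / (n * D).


Formula: J = Va / (n * D)
Step 1 — n * D = 2.06 * 3.5 = 7.21
Step 2 — J = 6.19 / 7.21 ≈ 0.85853 (5 s.f.)

0.85853


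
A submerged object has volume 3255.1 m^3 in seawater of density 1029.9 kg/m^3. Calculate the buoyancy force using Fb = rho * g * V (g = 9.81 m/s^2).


Formula: Fb = rho * g * V
Substituting: Fb = 1029.9 * 9.81 * 3255.1
Intermediate: 1029.9 * 9.81 = 10103.319
Result: Fb = 10103.319 * 3255.1 ≈ 32887000 N (5 s.f.)

32887000 N


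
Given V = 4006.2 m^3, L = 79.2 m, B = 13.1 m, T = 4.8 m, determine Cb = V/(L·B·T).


Formula: Cb = V / (L * B * T)
Step 1 — L * B * T = 79.2 * 13.1 * 4.8 = 4980.096 m^3
Step 2 — Cb = 4006.2 / 4980.096 ≈ 0.80444 (5 s.f.)

0.80444


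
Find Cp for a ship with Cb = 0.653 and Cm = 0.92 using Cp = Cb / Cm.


Formula: Cp = Cb / Cm
Substituting: Cp = 0.653 / 0.92
Result: Cp ≈ 0.70978 (5 s.f.)

0.70978


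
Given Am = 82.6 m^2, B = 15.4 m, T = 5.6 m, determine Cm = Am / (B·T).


Formula: Cm = Am / (B * T)
Step 1 — B * T = 15.4 * 5.6 = 86.24 m^2
Step 2 — Cm = 82.6 / 86.24 ≈ 0.95779 (5 s.f.)

0.95779


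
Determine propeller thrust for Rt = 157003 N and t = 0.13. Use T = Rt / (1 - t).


Formula: T = Rt / (1 - t)
Step 1 — (1 - t) = 1 - 0.13 = 0.87
Step 2 — T = 157003 / 0.87 ≈ 180460 N (5 s.f.)

180460 N


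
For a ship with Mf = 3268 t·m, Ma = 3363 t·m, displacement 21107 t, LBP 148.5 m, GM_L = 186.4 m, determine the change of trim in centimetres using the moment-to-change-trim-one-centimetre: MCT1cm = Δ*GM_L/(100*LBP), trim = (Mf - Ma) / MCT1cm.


Formula: net trimming moment = Mf - Ma; MCT1cm = Δ*GM_L/(100*LBP); trim = net moment / MCT1cm
Step 1 — net trimming moment = 3268 - 3363 = -95 t·m
Step 2 — MCT1cm = 21107 * 186.4 / (100 * 148.5) = 264.939 t·m/cm
Step 3 — trim = -95 / 264.939 ≈ -0.35857 cm (5 s.f.)

-0.35857 cm


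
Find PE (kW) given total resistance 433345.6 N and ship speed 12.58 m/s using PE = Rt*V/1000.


Formula: PE = Rt * V / 1000 (kW)
Step 1 — PE (W) = 433345.6 * 12.58 = 5451487.648 W
Step 2 — PE (kW) = 5451487.648 / 1000 ≈ 5451.5 kW (5 s.f.)

5451.5 kW


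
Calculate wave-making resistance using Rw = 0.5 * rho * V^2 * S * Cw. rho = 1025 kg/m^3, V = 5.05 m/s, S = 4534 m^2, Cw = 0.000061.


Formula: Rw = 0.5 * rho * V^2 * S * Cw
Step 1 — V^2 = 5.05^2 = 25.5025
Step 2 — 0.5 * rho * V^2 = 0.5 * 1025 * 25.5025 = 13070.03125
Step 3 — Rw = 13070.03125 * 4534 * 0.000061 ≈ 3614.8 N (5 s.f.)

3614.8 N


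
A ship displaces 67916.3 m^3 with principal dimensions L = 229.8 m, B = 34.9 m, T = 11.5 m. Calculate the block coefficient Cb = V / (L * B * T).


Formula: Cb = V / (L * B * T)
Step 1 — L * B * T = 229.8 * 34.9 * 11.5 = 92230.23 m^3
Step 2 — Cb = 67916.3 / 92230.23 ≈ 0.73638 (5 s.f.)

0.73638


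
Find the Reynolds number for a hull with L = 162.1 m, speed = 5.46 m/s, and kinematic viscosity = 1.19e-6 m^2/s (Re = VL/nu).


Formula: Re = V * L / nu
Step 1 — V * L = 5.46 * 162.1 = 885.066 m^2/s
Step 2 — Re = 885.066 / 1.19e-6 = 7.44e+08

7.44e+08


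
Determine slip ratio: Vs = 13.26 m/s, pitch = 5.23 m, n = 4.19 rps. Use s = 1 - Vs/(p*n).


Formula: s = 1 - Vs / (p * n)
Step 1 — p * n = 5.23 * 4.19 = 21.9137
Step 2 — Vs / (p*n) = 13.26 / 21.9137 = 0.605101 (6 d.p.)
Step 3 — s = 1 - 0.605101 = 0.394899

0.394899


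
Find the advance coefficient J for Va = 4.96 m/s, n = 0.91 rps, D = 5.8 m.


Formula: J = Va / (n * D)
Step 1 — n * D = 0.91 * 5.8 = 5.278
Step 2 — J = 4.96 / 5.278 ≈ 0.93975 (5 s.f.)

0.93975


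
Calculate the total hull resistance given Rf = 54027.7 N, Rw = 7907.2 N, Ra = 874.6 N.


Formula: Rt = Rf + Rw + Ra
Substituting: Rt = 54027.7 + 7907.2 + 874.6
Result: Rt = 62809.5 N

62809.5 N


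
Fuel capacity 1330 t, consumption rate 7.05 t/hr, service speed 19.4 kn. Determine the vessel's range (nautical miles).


Formula: endurance = fuel / rate; range = endurance * speed
Step 1 — endurance = 1330 / 7.05 = 188.6525 hours
Step 2 — range = 188.6525 * 19.4 ≈ 3659.9 nautical miles (5 s.f.)

3659.9 NM


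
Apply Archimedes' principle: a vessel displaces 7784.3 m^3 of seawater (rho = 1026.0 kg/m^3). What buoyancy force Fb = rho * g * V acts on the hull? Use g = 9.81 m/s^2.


Formula: Fb = rho * g * V
Substituting: Fb = 1026.0 * 9.81 * 7784.3
Intermediate: 1026.0 * 9.81 = 10065.06
Result: Fb = 10065.06 * 7784.3 ≈ 78349000 N (5 s.f.)

78349000 N


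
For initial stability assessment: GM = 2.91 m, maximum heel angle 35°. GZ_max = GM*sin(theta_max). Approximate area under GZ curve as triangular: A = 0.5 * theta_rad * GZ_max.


Formula: GZ_max = GM * sin(theta); Area = 0.5 * theta_rad * GZ_max
Step 1 — GZ_max = 2.91 * sin(35°) = 2.91 * 0.573576 = 1.669106 m
Step 2 — theta_rad = 35 * pi/180 = 0.610865 rad
Step 3 — Area = 0.5 * 0.610865 * 1.669106 ≈ 0.50980 m·rad (5 s.f.)

0.50980 m·rad


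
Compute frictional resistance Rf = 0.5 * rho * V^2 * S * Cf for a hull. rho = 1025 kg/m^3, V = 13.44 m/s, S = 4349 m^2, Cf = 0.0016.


Formula: Rf = 0.5 * rho * V^2 * S * Cf
Step 1 — V^2 = 13.44^2 = 180.6336
Step 2 — 0.5 * rho * V^2 = 0.5 * 1025 * 180.6336 = 92574.72
Step 3 — Rf = 92574.72 * 4349 * 0.0016 ≈ 644170 N (5 s.f.)

644170 N


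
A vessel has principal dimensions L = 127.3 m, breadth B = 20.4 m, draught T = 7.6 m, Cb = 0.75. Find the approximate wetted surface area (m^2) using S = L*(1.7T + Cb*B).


Formula: S = 1.7*L*T + V/T with V = Cb*L*B*T, i.e. S = L * (1.7*T + Cb*B)
Step 1 — 1.7*T = 1.7 * 7.6 = 12.92 m
Step 2 — Cb*B = 0.75 * 20.4 = 15.3 m
Step 3 — 1.7*T + Cb*B = 12.92 + 15.3 = 28.22 m
Step 4 — S = 127.3 * 28.22 ≈ 3592.4 m^2 (5 s.f.)

3592.4 m^2


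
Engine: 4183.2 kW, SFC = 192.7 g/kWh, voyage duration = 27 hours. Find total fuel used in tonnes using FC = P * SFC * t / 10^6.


Formula: FC (tonnes) = P * SFC * t / 1,000,000
Step 1 — P * SFC * t = 4183.2 * 192.7 * 27 = 21764771.28 g
Step 2 — FC (tonnes) = 21764771.28 / 1,000,000 ≈ 21.765 tonnes (5 s.f.)

21.765 tonnes


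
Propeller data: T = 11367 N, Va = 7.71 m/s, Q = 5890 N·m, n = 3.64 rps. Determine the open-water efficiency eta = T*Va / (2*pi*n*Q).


Formula: eta = T * Va / (2 * pi * n * Q)
Step 1 — numerator = T * Va = 11367 * 7.71 = 87639.57
Step 2 — 2 * pi * n = 2 * pi * 3.64 = 22.870795
Step 3 — denominator = 22.870795 * 5890 = 134708.98
Step 4 — eta = 87639.57 / 134708.98 ≈ 0.65058 (5 s.f.)

0.65058
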